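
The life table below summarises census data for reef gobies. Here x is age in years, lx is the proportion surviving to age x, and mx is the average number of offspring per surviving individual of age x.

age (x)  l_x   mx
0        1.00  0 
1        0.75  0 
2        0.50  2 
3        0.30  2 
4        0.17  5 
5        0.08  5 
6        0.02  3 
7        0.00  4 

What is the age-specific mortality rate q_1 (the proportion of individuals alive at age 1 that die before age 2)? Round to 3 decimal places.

0.333

q_1 = (l_1 − l_2) / l_1 = (0.75 − 0.5) / 0.75
     = 0.25 / 0.75 = 0.333333… → 0.333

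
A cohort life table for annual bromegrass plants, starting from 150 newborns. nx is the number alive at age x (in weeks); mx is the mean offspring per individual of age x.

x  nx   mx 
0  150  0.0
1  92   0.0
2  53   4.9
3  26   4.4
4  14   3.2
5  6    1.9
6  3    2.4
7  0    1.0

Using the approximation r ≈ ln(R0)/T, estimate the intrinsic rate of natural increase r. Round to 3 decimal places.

0.410

lx = nx/n0 = nx/150: 1, 0.61333…, 0.35333…, 0.17333…, 0.09333…, 0.04, 0.02, 0
R0 = Σ lx·mx = 0 + 0 + 1.73133… + 0.76267… + 0.29867… + 0.076 + 0.048 + 0 = 2.916667…
Σ x·lx·mx = 7.613333…; T = 7.613333…/2.916667… = 2.61029…
r ≈ ln(R0)/T = ln(2.916667…)/2.61029… = 0.41009… → 0.410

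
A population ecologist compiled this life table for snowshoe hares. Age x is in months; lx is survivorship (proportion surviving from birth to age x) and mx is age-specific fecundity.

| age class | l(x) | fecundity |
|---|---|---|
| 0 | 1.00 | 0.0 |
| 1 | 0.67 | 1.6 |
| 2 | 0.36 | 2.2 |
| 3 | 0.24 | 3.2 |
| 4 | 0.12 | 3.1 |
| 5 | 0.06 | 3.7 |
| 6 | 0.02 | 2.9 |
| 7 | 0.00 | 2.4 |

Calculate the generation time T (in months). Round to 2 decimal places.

2.41

lx·mx: 0, 1.072, 0.792, 0.768, 0.372, 0.222, 0.058, 0 → R0 = 3.284
x·lx·mx: 0, 1.072, 1.584, 2.304, 1.488, 1.11, 0.348, 0 → Σ = 7.906
T = 7.906 / 3.284 = 2.40743… → 2.41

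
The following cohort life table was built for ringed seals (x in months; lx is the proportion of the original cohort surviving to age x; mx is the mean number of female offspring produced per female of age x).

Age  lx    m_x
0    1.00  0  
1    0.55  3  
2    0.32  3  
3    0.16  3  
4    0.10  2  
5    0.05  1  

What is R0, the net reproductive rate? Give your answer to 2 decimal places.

3.34

lx·mx by age: 0, 1.65, 0.96, 0.48, 0.2, 0.05
R0 = Σ lx·mx = 3.34 → 3.34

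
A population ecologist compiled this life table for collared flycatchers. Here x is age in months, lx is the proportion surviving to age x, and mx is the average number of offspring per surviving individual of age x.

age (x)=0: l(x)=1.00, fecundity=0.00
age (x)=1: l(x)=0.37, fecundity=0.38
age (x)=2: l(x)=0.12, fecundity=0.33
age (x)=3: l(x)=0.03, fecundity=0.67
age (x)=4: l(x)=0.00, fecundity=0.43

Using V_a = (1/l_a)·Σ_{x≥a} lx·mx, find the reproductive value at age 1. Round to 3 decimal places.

lx·mx for x ≥ 1: 0.1406, 0.0396, 0.0201, 0 → sum = 0.2003
V_1 = 0.2003 / l_1 = 0.2003 / 0.37 = 0.541351… → 0.541

0.541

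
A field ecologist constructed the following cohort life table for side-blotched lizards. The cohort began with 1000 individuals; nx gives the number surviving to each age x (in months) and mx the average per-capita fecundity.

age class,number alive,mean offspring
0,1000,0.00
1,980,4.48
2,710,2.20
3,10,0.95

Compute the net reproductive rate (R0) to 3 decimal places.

lx = nx/n0 = nx/1000: 1, 0.98, 0.71, 0.01
lx·mx by age: 0, 4.3904, 1.562, 0.0095
R0 = Σ lx·mx = 5.9619 → 5.962

5.962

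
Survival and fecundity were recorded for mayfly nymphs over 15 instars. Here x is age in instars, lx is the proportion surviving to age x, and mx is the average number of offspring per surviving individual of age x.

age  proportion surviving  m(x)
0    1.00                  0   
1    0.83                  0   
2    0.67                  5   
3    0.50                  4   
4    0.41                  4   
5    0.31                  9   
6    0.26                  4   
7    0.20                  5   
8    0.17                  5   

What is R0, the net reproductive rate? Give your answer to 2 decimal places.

12.67

lx·mx by age: 0, 0, 3.35, 2, 1.64, 2.79, 1.04, 1, 0.85
R0 = Σ lx·mx = 12.67 → 12.67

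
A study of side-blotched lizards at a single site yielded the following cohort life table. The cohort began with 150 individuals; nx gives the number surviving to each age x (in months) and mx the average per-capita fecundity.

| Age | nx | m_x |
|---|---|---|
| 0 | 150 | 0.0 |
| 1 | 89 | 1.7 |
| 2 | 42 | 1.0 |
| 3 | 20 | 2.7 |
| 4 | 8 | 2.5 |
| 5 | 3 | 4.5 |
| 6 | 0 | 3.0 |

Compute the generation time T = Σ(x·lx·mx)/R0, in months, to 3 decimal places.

1.940

lx = nx/n0 = nx/150: 1, 0.59333…, 0.28, 0.13333…, 0.05333…, 0.02, 0
lx·mx: 0, 1.008667…, 0.28, 0.36…, 0.133333…, 0.09, 0 → R0 = 1.872…
x·lx·mx: 0, 1.008667…, 0.56, 1.08…, 0.533333…, 0.45, 0 → Σ = 3.632…
T = 3.632… / 1.872… = 1.940171… → 1.940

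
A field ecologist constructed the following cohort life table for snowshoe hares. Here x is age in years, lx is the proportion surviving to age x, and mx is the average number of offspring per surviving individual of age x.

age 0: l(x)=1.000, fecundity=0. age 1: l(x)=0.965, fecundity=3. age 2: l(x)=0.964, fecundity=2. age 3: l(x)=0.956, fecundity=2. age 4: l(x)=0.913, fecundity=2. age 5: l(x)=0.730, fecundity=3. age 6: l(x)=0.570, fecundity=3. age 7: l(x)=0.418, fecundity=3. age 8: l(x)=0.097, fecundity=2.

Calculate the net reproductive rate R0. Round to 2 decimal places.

lx·mx by age: 0, 2.895, 1.928, 1.912, 1.826, 2.19, 1.71, 1.254, 0.194
R0 = Σ lx·mx = 13.909 → 13.91

13.91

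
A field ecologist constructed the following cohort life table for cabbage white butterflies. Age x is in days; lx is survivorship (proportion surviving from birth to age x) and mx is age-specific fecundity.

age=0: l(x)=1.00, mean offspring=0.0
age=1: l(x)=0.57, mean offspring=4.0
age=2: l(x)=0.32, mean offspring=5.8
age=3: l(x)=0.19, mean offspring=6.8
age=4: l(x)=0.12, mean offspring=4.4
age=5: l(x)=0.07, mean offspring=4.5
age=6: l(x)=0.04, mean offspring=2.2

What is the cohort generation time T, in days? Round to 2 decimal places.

2.21

lx·mx: 0, 2.28, 1.856, 1.292, 0.528, 0.315, 0.088 → R0 = 6.359
x·lx·mx: 0, 2.28, 3.712, 3.876, 2.112, 1.575, 0.528 → Σ = 14.083
T = 14.083 / 6.359 = 2.214656… → 2.21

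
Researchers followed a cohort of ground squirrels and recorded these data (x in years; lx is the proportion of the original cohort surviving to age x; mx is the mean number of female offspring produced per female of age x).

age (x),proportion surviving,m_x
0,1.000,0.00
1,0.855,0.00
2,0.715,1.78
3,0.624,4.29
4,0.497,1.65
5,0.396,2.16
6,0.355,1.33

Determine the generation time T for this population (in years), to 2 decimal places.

3.44

lx·mx: 0, 0, 1.2727, 2.67696, 0.82005, 0.85536, 0.47215 → R0 = 6.09722
x·lx·mx: 0, 0, 2.5454, 8.03088, 3.2802, 4.2768, 2.8329 → Σ = 20.96618
T = 20.96618 / 6.09722 = 3.438646… → 3.44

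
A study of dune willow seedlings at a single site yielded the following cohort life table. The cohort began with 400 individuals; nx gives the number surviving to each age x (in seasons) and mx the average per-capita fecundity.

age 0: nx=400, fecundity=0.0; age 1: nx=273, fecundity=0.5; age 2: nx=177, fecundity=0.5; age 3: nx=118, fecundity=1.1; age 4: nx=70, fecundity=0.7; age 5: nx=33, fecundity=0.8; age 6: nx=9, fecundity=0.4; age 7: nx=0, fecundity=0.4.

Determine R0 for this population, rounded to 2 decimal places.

lx = nx/n0 = nx/400: 1, 0.6825, 0.4425, 0.295, 0.175, 0.0825, 0.0225, 0
lx·mx by age: 0, 0.34125, 0.22125, 0.3245, 0.1225, 0.066, 0.009, 0
R0 = Σ lx·mx = 1.0845 → 1.08

1.08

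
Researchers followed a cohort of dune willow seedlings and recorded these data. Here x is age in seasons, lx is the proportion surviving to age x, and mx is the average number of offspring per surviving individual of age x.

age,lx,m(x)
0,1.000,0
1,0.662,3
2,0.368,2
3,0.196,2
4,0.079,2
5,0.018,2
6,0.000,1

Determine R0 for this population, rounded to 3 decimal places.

3.308

lx·mx by age: 0, 1.986, 0.736, 0.392, 0.158, 0.036, 0
R0 = Σ lx·mx = 3.308 → 3.308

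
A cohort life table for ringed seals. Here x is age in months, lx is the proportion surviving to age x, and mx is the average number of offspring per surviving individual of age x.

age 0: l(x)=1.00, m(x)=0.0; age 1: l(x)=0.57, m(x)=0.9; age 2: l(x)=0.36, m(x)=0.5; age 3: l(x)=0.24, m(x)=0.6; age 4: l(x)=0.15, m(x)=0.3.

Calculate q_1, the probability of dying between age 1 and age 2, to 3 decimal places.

0.368

q_1 = (l_1 − l_2) / l_1 = (0.57 − 0.36) / 0.57
     = 0.21 / 0.57 = 0.368421… → 0.368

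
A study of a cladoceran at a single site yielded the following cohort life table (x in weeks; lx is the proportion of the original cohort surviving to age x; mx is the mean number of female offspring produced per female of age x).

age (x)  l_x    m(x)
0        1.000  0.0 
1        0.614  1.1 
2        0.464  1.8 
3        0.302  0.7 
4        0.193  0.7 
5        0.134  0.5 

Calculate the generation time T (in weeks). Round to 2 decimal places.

lx·mx: 0, 0.6754, 0.8352, 0.2114, 0.1351, 0.067 → R0 = 1.9241
x·lx·mx: 0, 0.6754, 1.6704, 0.6342, 0.5404, 0.335 → Σ = 3.8554
T = 3.8554 / 1.9241 = 2.003742… → 2.00

2.00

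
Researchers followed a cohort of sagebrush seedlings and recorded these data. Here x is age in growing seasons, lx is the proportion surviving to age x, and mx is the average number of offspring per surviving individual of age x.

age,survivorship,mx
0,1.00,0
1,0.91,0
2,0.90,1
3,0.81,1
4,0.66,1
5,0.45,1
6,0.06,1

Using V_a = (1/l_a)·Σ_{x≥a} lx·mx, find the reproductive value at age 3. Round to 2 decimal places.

2.44

lx·mx for x ≥ 3: 0.81, 0.66, 0.45, 0.06 → sum = 1.98
V_3 = 1.98 / l_3 = 1.98 / 0.81 = 2.444444… → 2.44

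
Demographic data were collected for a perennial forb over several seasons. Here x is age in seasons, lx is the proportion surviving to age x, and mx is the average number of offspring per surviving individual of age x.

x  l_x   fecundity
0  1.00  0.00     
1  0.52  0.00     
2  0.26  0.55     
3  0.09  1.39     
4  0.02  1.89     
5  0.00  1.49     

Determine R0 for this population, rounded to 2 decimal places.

0.31

lx·mx by age: 0, 0, 0.143, 0.1251, 0.0378, 0
R0 = Σ lx·mx = 0.3059 → 0.31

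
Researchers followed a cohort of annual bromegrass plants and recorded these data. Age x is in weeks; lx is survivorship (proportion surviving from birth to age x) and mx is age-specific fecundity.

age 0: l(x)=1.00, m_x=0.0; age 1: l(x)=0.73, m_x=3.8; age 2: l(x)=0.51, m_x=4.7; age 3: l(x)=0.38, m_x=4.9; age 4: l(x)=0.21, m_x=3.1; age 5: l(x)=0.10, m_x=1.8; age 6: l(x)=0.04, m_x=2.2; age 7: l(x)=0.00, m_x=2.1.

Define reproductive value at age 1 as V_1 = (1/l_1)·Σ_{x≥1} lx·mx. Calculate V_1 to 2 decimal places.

lx·mx for x ≥ 1: 2.774, 2.397, 1.862, 0.651, 0.18, 0.088, 0 → sum = 7.952
V_1 = 7.952 / l_1 = 7.952 / 0.73 = 10.893151… → 10.89

10.89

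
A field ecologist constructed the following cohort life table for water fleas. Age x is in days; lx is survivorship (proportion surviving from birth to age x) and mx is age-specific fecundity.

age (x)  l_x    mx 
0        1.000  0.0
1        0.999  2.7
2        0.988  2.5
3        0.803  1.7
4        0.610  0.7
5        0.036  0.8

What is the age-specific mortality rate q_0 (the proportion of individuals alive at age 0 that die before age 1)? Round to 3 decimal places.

0.001

q_0 = (l_0 − l_1) / l_0 = (1 − 0.999) / 1
     = 0.001 / 1 = 0.001 → 0.001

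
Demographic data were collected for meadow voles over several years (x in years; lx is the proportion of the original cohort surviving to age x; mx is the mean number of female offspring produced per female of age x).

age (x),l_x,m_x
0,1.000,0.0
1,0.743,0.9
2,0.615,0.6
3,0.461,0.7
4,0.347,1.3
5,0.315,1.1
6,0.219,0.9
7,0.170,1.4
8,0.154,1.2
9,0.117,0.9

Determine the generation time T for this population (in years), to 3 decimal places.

3.880

lx·mx: 0, 0.6687, 0.369, 0.3227, 0.4511, 0.3465, 0.1971, 0.238, 0.1848, 0.1053 → R0 = 2.8832
x·lx·mx: 0, 0.6687, 0.738, 0.9681, 1.8044, 1.7325, 1.1826, 1.666, 1.4784, 0.9477 → Σ = 11.1864
T = 11.1864 / 2.8832 = 3.879856… → 3.880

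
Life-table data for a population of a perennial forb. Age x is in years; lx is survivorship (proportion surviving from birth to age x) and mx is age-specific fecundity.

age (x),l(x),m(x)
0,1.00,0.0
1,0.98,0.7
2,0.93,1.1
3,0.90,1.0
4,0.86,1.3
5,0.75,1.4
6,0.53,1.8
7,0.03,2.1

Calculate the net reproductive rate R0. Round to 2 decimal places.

lx·mx by age: 0, 0.686, 1.023, 0.9, 1.118, 1.05, 0.954, 0.063
R0 = Σ lx·mx = 5.794 → 5.79

5.79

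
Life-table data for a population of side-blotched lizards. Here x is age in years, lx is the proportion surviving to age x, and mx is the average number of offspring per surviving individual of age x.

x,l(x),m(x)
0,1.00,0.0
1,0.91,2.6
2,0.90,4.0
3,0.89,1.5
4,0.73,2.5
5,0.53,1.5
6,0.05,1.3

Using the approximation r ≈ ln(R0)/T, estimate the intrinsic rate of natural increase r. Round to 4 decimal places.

R0 = Σ lx·mx = 0 + 2.366 + 3.6 + 1.335 + 1.825 + 0.795 + 0.065 = 9.986
Σ x·lx·mx = 25.236; T = 25.236/9.986 = 2.52714…
r ≈ ln(R0)/T = ln(9.986)/2.52714… = 0.910589… → 0.9106

0.9106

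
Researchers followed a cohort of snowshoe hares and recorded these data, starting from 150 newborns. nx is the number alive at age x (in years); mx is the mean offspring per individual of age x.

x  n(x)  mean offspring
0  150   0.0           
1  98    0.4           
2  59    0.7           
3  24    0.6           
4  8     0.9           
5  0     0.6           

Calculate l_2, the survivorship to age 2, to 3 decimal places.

0.393

l_2 = n_2/n_0 = 59/150 = 0.393333… → 0.393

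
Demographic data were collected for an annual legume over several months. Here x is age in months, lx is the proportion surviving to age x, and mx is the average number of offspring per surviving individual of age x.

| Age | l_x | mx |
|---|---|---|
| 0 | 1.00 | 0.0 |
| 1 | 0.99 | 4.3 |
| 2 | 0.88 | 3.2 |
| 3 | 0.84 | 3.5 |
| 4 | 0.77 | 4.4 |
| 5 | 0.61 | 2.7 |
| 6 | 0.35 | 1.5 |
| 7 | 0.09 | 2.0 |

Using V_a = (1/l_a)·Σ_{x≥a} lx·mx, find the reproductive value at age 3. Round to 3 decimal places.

lx·mx for x ≥ 3: 2.94, 3.388, 1.647, 0.525, 0.18 → sum = 8.68
V_3 = 8.68 / l_3 = 8.68 / 0.84 = 10.333333… → 10.333

10.333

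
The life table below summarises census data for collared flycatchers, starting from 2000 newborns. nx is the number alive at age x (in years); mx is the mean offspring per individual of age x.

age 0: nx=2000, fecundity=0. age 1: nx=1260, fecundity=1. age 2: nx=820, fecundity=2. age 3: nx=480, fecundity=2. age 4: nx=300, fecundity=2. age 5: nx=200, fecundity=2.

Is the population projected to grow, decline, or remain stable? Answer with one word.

growing

lx = nx/n0 = nx/2000: 1, 0.63, 0.41, 0.24, 0.15, 0.1
R0 = Σ lx·mx = 0 + 0.63 + 0.82 + 0.48 + 0.3 + 0.2 = 2.43
R0 > 1, so the population is growing.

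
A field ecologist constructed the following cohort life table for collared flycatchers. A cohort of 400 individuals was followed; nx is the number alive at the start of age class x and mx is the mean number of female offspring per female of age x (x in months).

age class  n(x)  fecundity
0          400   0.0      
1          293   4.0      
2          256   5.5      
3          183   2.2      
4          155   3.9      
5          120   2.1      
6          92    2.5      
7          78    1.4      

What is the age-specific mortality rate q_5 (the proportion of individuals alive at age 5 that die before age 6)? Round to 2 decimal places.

0.23

lx = nx/n0 = nx/400: 1, 0.7325, 0.64, 0.4575, 0.3875, 0.3, 0.23, 0.195
q_5 = (l_5 − l_6) / l_5 = (0.3 − 0.23) / 0.3
     = 0.07 / 0.3 = 0.233333… → 0.23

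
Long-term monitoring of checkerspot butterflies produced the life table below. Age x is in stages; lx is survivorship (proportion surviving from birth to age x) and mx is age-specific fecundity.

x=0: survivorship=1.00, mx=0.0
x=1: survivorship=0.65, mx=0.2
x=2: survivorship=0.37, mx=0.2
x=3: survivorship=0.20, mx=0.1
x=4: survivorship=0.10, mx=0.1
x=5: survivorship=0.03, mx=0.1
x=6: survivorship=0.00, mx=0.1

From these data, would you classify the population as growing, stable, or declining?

R0 = Σ lx·mx = 0 + 0.13 + 0.074 + 0.02 + 0.01 + 0.003 + 0 = 0.237
R0 < 1, so the population is declining.

declining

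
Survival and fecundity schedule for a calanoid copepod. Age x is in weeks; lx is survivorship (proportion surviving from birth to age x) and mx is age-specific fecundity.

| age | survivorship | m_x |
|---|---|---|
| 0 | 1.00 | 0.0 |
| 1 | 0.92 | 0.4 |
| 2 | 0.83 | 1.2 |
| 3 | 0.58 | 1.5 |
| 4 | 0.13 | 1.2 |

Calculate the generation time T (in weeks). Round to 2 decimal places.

2.34

lx·mx: 0, 0.368, 0.996, 0.87, 0.156 → R0 = 2.39
x·lx·mx: 0, 0.368, 1.992, 2.61, 0.624 → Σ = 5.594
T = 5.594 / 2.39 = 2.340586… → 2.34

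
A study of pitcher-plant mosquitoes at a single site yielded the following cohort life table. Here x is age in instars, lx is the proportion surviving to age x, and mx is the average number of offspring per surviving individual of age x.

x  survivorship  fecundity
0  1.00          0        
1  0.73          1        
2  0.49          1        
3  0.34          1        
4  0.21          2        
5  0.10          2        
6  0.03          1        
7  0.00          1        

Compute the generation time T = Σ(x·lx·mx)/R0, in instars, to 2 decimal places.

lx·mx: 0, 0.73, 0.49, 0.34, 0.42, 0.2, 0.03, 0 → R0 = 2.21
x·lx·mx: 0, 0.73, 0.98, 1.02, 1.68, 1, 0.18, 0 → Σ = 5.59
T = 5.59 / 2.21 = 2.529412… → 2.53

2.53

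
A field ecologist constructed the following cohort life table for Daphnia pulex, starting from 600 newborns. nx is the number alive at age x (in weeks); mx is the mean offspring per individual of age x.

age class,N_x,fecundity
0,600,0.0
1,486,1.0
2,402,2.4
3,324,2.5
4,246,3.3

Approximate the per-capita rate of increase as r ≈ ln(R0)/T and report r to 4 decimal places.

lx = nx/n0 = nx/600: 1, 0.81, 0.67, 0.54, 0.41
R0 = Σ lx·mx = 0 + 0.81 + 1.608 + 1.35 + 1.353 = 5.121
Σ x·lx·mx = 13.488; T = 13.488/5.121 = 2.63386…
r ≈ ln(R0)/T = ln(5.121)/2.63386… = 0.620135… → 0.6201

0.6201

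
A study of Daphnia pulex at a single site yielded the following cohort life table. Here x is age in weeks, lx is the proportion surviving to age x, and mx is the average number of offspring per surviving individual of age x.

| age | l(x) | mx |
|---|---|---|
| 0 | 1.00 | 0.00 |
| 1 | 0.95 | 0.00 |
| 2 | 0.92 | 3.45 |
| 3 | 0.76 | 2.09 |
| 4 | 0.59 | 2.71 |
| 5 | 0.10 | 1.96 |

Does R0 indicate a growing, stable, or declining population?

R0 = Σ lx·mx = 0 + 0 + 3.174 + 1.5884 + 1.5989 + 0.196 = 6.5573
R0 > 1, so the population is growing.

growing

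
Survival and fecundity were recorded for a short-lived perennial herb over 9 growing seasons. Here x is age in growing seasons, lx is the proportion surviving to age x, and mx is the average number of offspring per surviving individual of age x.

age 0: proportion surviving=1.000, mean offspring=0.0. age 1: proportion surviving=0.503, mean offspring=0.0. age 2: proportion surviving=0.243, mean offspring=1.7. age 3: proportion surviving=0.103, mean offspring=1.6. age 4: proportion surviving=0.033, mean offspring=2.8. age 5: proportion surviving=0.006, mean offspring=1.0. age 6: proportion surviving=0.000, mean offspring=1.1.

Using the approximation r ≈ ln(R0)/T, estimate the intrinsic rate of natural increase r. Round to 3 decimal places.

-0.154

R0 = Σ lx·mx = 0 + 0 + 0.4131 + 0.1648 + 0.0924 + 0.006 + 0 = 0.6763
Σ x·lx·mx = 1.7202; T = 1.7202/0.6763 = 2.54355…
r ≈ ln(R0)/T = ln(0.6763)/2.54355… = -0.15377… → -0.154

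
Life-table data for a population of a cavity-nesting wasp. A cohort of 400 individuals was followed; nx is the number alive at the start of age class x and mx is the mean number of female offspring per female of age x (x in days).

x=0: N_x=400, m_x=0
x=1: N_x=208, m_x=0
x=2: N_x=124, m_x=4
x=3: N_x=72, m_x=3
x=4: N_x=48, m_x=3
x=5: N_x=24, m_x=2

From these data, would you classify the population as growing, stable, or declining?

lx = nx/n0 = nx/400: 1, 0.52, 0.31, 0.18, 0.12, 0.06
R0 = Σ lx·mx = 0 + 0 + 1.24 + 0.54 + 0.36 + 0.12 = 2.26
R0 > 1, so the population is growing.

growing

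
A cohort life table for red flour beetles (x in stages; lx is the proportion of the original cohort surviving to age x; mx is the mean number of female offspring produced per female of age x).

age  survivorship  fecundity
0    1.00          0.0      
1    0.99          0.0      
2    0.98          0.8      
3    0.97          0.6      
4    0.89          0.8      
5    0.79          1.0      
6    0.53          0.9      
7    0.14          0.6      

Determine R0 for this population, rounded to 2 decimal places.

lx·mx by age: 0, 0, 0.784, 0.582, 0.712, 0.79, 0.477, 0.084
R0 = Σ lx·mx = 3.429 → 3.43

3.43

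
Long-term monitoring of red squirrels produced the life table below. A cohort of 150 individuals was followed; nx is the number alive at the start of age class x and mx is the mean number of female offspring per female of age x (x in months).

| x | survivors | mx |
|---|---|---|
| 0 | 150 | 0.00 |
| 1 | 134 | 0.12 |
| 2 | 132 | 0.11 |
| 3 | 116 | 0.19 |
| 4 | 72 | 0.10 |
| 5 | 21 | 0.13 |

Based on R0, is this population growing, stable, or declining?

lx = nx/n0 = nx/150: 1, 0.89333…, 0.88, 0.77333…, 0.48, 0.14
R0 = Σ lx·mx = 0 + 0.1072… + 0.0968 + 0.146933… + 0.048 + 0.0182 = 0.417133…
R0 < 1, so the population is declining.

declining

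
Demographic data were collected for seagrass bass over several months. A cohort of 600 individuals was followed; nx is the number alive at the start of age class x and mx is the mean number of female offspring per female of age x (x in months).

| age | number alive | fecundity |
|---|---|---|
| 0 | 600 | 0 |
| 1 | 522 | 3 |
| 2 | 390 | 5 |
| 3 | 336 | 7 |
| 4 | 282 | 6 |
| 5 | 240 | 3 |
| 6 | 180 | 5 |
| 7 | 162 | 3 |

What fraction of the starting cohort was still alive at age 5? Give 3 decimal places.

l_5 = n_5/n_0 = 240/600 = 0.4 → 0.400

0.400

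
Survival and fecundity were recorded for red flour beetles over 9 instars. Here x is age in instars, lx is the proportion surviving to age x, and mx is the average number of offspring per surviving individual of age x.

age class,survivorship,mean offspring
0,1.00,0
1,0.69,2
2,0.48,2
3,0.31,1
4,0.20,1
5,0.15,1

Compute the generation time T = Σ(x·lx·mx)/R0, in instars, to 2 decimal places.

1.93

lx·mx: 0, 1.38, 0.96, 0.31, 0.2, 0.15 → R0 = 3
x·lx·mx: 0, 1.38, 1.92, 0.93, 0.8, 0.75 → Σ = 5.78
T = 5.78 / 3 = 1.926667… → 1.93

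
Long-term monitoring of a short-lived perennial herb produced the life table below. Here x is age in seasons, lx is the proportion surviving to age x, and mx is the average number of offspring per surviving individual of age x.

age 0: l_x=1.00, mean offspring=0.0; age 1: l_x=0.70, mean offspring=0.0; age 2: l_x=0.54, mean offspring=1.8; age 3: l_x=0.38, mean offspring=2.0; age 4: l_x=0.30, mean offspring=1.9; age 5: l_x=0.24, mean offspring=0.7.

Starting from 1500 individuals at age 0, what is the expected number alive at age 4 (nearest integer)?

450

Expected survivors = N0 · l_4 = 1500 × 0.30 = 450 → 450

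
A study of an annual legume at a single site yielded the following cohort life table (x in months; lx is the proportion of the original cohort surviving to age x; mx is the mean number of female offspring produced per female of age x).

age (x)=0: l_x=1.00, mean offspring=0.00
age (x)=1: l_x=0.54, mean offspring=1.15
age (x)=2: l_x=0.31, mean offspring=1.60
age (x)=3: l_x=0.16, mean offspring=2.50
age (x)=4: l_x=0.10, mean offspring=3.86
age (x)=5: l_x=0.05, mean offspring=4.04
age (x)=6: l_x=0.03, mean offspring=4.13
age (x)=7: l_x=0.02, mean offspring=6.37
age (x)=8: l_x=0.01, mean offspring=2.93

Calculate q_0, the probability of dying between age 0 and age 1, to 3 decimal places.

0.460

q_0 = (l_0 − l_1) / l_0 = (1 − 0.54) / 1
     = 0.46 / 1 = 0.46 → 0.460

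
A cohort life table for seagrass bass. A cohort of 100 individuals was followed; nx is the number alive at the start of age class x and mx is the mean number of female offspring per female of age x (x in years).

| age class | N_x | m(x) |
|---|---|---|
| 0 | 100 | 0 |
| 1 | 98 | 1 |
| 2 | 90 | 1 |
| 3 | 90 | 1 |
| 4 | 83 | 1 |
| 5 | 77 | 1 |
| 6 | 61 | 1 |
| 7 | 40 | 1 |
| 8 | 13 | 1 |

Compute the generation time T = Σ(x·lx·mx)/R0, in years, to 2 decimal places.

3.65

lx = nx/n0 = nx/100: 1, 0.98, 0.9, 0.9, 0.83, 0.77, 0.61, 0.4, 0.13
lx·mx: 0, 0.98, 0.9, 0.9, 0.83, 0.77, 0.61, 0.4, 0.13 → R0 = 5.52
x·lx·mx: 0, 0.98, 1.8, 2.7, 3.32, 3.85, 3.66, 2.8, 1.04 → Σ = 20.15
T = 20.15 / 5.52 = 3.650362… → 3.65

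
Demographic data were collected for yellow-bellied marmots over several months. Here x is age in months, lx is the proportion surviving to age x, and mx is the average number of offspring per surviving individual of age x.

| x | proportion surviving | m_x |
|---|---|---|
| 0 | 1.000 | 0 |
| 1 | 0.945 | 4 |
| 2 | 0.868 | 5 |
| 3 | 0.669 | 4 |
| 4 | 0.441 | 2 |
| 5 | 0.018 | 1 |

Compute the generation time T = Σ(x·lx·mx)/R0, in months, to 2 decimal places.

2.06

lx·mx: 0, 3.78, 4.34, 2.676, 0.882, 0.018 → R0 = 11.696
x·lx·mx: 0, 3.78, 8.68, 8.028, 3.528, 0.09 → Σ = 24.106
T = 24.106 / 11.696 = 2.061047… → 2.06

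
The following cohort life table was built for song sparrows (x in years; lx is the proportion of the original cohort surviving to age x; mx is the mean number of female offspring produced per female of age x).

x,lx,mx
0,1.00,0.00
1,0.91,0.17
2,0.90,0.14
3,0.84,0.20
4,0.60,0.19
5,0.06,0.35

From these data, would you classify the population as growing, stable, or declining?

declining

R0 = Σ lx·mx = 0 + 0.1547 + 0.126 + 0.168 + 0.114 + 0.021 = 0.5837
R0 < 1, so the population is declining.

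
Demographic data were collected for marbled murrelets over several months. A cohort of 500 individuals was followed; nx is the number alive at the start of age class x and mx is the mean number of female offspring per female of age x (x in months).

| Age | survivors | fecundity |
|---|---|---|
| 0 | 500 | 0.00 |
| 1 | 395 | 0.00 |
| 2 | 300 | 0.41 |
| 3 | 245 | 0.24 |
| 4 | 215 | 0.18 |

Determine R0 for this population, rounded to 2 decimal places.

lx = nx/n0 = nx/500: 1, 0.79, 0.6, 0.49, 0.43
lx·mx by age: 0, 0, 0.246, 0.1176, 0.0774
R0 = Σ lx·mx = 0.441 → 0.44

0.44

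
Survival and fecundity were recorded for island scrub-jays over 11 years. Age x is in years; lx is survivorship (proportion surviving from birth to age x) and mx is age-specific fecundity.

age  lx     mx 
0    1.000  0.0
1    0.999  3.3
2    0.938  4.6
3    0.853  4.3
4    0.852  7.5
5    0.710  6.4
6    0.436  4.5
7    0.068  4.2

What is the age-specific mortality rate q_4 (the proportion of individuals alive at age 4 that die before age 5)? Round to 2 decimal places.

q_4 = (l_4 − l_5) / l_4 = (0.852 − 0.71) / 0.852
     = 0.142 / 0.852 = 0.166667… → 0.17

0.17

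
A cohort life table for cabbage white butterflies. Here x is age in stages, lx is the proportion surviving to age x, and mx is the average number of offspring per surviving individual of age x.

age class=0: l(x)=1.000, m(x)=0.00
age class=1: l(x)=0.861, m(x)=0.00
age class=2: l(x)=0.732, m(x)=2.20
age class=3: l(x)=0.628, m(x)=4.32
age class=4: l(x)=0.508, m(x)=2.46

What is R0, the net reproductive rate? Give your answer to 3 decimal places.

lx·mx by age: 0, 0, 1.6104, 2.71296, 1.24968
R0 = Σ lx·mx = 5.57304 → 5.573

5.573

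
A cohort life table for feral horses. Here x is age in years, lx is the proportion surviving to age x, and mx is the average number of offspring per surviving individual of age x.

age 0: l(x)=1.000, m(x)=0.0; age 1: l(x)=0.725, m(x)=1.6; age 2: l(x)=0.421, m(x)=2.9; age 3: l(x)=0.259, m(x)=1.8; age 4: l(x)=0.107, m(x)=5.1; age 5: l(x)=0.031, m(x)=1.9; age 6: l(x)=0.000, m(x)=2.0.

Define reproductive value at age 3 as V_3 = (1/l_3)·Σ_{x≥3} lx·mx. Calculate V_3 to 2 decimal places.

lx·mx for x ≥ 3: 0.4662, 0.5457, 0.0589, 0 → sum = 1.0708
V_3 = 1.0708 / l_3 = 1.0708 / 0.259 = 4.134363… → 4.13

4.13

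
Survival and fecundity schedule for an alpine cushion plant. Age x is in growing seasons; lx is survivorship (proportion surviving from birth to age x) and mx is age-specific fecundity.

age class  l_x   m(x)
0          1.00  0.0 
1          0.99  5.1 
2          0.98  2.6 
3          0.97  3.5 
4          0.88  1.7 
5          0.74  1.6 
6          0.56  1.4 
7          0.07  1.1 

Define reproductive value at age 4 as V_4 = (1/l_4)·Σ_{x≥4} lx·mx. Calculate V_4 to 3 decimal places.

4.024

lx·mx for x ≥ 4: 1.496, 1.184, 0.784, 0.077 → sum = 3.541
V_4 = 3.541 / l_4 = 3.541 / 0.88 = 4.023864… → 4.024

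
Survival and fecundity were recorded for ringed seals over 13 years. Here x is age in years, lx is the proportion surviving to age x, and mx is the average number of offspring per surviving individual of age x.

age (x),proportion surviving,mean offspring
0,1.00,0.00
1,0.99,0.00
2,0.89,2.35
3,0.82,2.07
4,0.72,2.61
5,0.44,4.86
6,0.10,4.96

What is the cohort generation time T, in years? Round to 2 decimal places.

lx·mx: 0, 0, 2.0915, 1.6974, 1.8792, 2.1384, 0.496 → R0 = 8.3025
x·lx·mx: 0, 0, 4.183, 5.0922, 7.5168, 10.692, 2.976 → Σ = 30.46
T = 30.46 / 8.3025 = 3.668774… → 3.67

3.67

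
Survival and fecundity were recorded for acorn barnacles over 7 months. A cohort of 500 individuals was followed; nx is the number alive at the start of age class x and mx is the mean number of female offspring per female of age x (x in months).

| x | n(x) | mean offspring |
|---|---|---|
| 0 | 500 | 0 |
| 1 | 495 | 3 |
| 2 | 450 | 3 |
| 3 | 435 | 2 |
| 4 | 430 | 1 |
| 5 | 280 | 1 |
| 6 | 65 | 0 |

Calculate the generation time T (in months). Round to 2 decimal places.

lx = nx/n0 = nx/500: 1, 0.99, 0.9, 0.87, 0.86, 0.56, 0.13
lx·mx: 0, 2.97, 2.7, 1.74, 0.86, 0.56, 0 → R0 = 8.83
x·lx·mx: 0, 2.97, 5.4, 5.22, 3.44, 2.8, 0 → Σ = 19.83
T = 19.83 / 8.83 = 2.245753… → 2.25

2.25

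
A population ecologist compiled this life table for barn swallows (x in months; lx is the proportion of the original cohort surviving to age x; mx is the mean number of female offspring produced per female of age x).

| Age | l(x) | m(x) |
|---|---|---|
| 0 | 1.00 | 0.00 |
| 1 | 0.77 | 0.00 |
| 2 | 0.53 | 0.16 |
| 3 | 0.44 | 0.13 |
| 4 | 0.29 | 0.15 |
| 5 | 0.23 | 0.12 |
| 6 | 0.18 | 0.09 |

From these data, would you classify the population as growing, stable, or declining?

declining

R0 = Σ lx·mx = 0 + 0 + 0.0848 + 0.0572 + 0.0435 + 0.0276 + 0.0162 = 0.2293
R0 < 1, so the population is declining.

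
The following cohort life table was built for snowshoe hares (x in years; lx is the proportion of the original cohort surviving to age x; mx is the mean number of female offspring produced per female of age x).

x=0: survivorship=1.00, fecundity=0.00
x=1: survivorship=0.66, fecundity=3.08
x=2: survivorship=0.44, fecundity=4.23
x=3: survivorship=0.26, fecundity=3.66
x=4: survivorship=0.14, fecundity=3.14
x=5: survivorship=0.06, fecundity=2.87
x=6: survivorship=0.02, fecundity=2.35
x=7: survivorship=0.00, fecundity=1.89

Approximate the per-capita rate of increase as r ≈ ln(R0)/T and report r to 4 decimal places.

0.8155

R0 = Σ lx·mx = 0 + 2.0328 + 1.8612 + 0.9516 + 0.4396 + 0.1722 + 0.047 + 0 = 5.5044
Σ x·lx·mx = 11.5114; T = 11.5114/5.5044 = 2.09131…
r ≈ ln(R0)/T = ln(5.5044)/2.09131… = 0.815541… → 0.8155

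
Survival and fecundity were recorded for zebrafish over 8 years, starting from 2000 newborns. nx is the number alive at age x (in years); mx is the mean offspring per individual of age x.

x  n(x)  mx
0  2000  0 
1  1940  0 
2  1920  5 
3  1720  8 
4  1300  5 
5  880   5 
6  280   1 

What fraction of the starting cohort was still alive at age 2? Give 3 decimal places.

l_2 = n_2/n_0 = 1920/2000 = 0.96 → 0.960

0.960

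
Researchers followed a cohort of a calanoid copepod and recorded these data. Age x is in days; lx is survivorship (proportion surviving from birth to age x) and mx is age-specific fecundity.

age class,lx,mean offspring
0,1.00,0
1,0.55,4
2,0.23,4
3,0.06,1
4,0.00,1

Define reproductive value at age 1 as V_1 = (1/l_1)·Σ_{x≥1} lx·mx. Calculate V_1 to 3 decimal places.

5.782

lx·mx for x ≥ 1: 2.2, 0.92, 0.06, 0 → sum = 3.18
V_1 = 3.18 / l_1 = 3.18 / 0.55 = 5.781818… → 5.782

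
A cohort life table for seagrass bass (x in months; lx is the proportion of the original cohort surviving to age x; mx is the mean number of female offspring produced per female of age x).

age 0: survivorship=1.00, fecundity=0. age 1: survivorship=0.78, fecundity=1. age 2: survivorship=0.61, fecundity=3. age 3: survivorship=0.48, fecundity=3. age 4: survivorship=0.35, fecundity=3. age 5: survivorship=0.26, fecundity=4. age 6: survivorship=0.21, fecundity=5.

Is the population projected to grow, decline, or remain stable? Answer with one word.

R0 = Σ lx·mx = 0 + 0.78 + 1.83 + 1.44 + 1.05 + 1.04 + 1.05 = 7.19
R0 > 1, so the population is growing.

growing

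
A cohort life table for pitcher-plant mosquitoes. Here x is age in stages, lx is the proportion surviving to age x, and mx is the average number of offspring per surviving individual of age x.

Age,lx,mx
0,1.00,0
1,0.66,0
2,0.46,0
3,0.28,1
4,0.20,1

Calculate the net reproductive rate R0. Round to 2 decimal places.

0.48

lx·mx by age: 0, 0, 0, 0.28, 0.2
R0 = Σ lx·mx = 0.48 → 0.48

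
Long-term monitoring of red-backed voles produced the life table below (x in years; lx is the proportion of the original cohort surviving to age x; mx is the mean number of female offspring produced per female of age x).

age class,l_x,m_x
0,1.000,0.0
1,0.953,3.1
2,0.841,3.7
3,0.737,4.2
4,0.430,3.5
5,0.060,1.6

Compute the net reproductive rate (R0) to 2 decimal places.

10.76

lx·mx by age: 0, 2.9543, 3.1117, 3.0954, 1.505, 0.096
R0 = Σ lx·mx = 10.7624 → 10.76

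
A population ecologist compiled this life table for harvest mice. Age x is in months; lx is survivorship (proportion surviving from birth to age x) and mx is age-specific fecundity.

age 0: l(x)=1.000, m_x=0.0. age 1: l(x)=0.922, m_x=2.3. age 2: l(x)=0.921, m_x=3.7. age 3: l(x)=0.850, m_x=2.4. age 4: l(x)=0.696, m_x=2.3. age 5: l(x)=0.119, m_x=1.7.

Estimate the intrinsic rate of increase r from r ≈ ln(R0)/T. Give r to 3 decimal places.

0.933

R0 = Σ lx·mx = 0 + 2.1206 + 3.4077 + 2.04 + 1.6008 + 0.2023 = 9.3714
Σ x·lx·mx = 22.4707; T = 22.4707/9.3714 = 2.3978…
r ≈ ln(R0)/T = ln(9.3714)/2.3978… = 0.93322… → 0.933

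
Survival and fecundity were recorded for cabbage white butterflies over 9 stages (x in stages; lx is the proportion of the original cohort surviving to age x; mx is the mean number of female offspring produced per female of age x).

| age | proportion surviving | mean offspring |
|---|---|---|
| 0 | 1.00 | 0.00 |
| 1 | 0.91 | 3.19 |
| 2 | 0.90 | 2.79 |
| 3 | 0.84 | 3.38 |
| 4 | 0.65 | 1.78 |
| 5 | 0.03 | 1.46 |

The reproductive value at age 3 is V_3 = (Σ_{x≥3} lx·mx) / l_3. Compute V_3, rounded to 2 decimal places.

lx·mx for x ≥ 3: 2.8392, 1.157, 0.0438 → sum = 4.04
V_3 = 4.04 / l_3 = 4.04 / 0.84 = 4.809524… → 4.81

4.81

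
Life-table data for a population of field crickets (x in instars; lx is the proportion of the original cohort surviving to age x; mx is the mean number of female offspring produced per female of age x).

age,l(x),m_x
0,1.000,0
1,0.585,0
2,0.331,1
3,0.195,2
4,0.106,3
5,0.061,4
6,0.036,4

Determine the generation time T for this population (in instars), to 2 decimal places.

lx·mx: 0, 0, 0.331, 0.39, 0.318, 0.244, 0.144 → R0 = 1.427
x·lx·mx: 0, 0, 0.662, 1.17, 1.272, 1.22, 0.864 → Σ = 5.188
T = 5.188 / 1.427 = 3.635599… → 3.64

3.64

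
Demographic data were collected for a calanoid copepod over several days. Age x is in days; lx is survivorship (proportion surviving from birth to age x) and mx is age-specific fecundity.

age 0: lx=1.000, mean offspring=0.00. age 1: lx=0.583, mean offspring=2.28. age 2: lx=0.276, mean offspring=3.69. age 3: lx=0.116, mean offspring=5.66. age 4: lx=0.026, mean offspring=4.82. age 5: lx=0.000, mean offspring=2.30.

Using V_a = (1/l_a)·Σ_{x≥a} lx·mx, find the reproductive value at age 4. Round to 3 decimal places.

lx·mx for x ≥ 4: 0.12532, 0 → sum = 0.12532
V_4 = 0.12532 / l_4 = 0.12532 / 0.026 = 4.82 → 4.820

4.820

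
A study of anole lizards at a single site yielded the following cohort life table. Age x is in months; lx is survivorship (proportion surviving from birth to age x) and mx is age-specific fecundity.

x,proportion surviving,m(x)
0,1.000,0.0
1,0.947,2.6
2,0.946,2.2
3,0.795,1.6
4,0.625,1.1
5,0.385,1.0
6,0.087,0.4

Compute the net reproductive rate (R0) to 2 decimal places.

6.92

lx·mx by age: 0, 2.4622, 2.0812, 1.272, 0.6875, 0.385, 0.0348
R0 = Σ lx·mx = 6.9227 → 6.92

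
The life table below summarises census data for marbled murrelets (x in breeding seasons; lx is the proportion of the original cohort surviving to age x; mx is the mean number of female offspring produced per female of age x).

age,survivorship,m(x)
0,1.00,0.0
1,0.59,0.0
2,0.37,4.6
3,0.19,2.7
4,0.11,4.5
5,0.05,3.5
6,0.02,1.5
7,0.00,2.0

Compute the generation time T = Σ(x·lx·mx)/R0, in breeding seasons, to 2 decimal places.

lx·mx: 0, 0, 1.702, 0.513, 0.495, 0.175, 0.03, 0 → R0 = 2.915
x·lx·mx: 0, 0, 3.404, 1.539, 1.98, 0.875, 0.18, 0 → Σ = 7.978
T = 7.978 / 2.915 = 2.736878… → 2.74

2.74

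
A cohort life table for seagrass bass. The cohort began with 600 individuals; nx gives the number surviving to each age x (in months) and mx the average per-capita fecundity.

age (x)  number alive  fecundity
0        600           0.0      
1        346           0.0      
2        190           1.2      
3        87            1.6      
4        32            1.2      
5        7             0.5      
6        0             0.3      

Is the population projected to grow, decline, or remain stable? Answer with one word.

declining

lx = nx/n0 = nx/600: 1, 0.57667…, 0.31667…, 0.145, 0.05333…, 0.01167…, 0
R0 = Σ lx·mx = 0 + 0 + 0.38… + 0.232 + 0.064… + 0.005833… + 0 = 0.681833…
R0 < 1, so the population is declining.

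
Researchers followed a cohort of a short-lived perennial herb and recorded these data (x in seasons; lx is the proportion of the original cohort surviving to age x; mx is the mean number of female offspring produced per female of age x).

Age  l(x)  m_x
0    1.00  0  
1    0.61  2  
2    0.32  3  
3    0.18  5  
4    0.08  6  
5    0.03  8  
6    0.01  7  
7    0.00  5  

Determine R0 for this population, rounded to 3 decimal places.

lx·mx by age: 0, 1.22, 0.96, 0.9, 0.48, 0.24, 0.07, 0
R0 = Σ lx·mx = 3.87 → 3.870

3.870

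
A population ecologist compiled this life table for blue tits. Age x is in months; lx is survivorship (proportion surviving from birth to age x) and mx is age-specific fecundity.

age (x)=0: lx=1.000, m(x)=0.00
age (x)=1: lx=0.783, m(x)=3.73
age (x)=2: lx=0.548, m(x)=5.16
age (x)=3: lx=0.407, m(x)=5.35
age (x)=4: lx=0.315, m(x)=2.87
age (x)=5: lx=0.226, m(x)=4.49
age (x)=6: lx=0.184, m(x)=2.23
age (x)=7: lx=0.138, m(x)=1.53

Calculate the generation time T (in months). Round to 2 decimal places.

lx·mx: 0, 2.92059, 2.82768, 2.17745, 0.90405, 1.01474, 0.41032, 0.21114 → R0 = 10.46597
x·lx·mx: 0, 2.92059, 5.65536, 6.53235, 3.6162, 5.0737, 2.46192, 1.47798 → Σ = 27.7381
T = 27.7381 / 10.46597 = 2.650313… → 2.65

2.65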